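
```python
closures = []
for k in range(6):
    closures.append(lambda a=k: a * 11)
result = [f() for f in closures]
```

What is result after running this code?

Step 1: Default arg a=k captures k at each iteration.
Step 2: closures[k] has a defaulting to k, returns k * 11.
Step 3: result = [0, 11, 22, 33, 44, 55]

The answer is [0, 11, 22, 33, 44, 55].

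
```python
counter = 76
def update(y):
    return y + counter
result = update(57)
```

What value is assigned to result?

Step 1: counter = 76 is defined globally.
Step 2: update(57) uses parameter y = 57 and looks up counter from global scope = 76.
Step 3: result = 57 + 76 = 133

The answer is 133.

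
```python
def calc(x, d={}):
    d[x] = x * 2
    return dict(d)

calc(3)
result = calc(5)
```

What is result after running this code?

Step 1: Mutable default dict is shared across calls.
Step 2: First call adds 3: 6. Second call adds 5: 10.
Step 3: result = {3: 6, 5: 10}

The answer is {3: 6, 5: 10}.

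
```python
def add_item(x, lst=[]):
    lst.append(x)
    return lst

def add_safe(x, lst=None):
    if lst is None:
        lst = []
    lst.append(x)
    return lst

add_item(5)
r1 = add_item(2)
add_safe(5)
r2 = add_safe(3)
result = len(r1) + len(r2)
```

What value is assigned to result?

Step 1: add_item shares mutable default: after 2 calls, lst = [5, 2], len = 2.
Step 2: add_safe creates fresh list each time: r2 = [3], len = 1.
Step 3: result = 2 + 1 = 3

The answer is 3.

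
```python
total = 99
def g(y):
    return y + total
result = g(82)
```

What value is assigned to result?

Step 1: total = 99 is defined globally.
Step 2: g(82) uses parameter y = 82 and looks up total from global scope = 99.
Step 3: result = 82 + 99 = 181

The answer is 181.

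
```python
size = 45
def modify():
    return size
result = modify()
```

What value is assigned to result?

Step 1: size = 45 is defined in the global scope.
Step 2: modify() looks up size. No local size exists, so Python checks the global scope via LEGB rule and finds size = 45.
Step 3: result = 45

The answer is 45.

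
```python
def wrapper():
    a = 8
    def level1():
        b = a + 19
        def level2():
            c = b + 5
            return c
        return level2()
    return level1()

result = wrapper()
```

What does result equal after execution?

Step 1: a = 8. b = a + 19 = 27.
Step 2: c = b + 5 = 27 + 5 = 32.
Step 3: result = 32

The answer is 32.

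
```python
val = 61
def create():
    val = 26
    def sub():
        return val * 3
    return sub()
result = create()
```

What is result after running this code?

Step 1: create() shadows global val with val = 26.
Step 2: sub() finds val = 26 in enclosing scope, computes 26 * 3 = 78.
Step 3: result = 78

The answer is 78.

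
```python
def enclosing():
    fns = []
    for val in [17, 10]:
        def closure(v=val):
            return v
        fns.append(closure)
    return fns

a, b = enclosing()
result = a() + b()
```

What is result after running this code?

Step 1: Default argument v=val captures val at each iteration.
Step 2: a() returns 17 (captured at first iteration), b() returns 10 (captured at second).
Step 3: result = 17 + 10 = 27

The answer is 27.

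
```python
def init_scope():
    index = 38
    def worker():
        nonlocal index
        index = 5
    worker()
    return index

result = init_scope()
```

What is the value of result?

Step 1: init_scope() sets index = 38.
Step 2: worker() uses nonlocal to reassign index = 5.
Step 3: result = 5

The answer is 5.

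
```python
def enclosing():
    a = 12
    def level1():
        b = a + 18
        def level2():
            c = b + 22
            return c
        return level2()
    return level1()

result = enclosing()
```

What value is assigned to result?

Step 1: a = 12. b = a + 18 = 30.
Step 2: c = b + 22 = 30 + 22 = 52.
Step 3: result = 52

The answer is 52.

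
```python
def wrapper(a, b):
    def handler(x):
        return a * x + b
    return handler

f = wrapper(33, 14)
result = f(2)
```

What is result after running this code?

Step 1: wrapper(33, 14) captures a = 33, b = 14.
Step 2: f(2) computes 33 * 2 + 14 = 80.
Step 3: result = 80

The answer is 80.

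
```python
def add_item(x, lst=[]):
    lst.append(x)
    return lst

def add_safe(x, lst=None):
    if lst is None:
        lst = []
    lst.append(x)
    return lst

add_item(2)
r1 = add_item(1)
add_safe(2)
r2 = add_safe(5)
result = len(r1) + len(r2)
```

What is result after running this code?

Step 1: add_item shares mutable default: after 2 calls, lst = [2, 1], len = 2.
Step 2: add_safe creates fresh list each time: r2 = [5], len = 1.
Step 3: result = 2 + 1 = 3

The answer is 3.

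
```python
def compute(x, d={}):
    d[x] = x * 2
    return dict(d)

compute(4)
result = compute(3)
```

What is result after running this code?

Step 1: Mutable default dict is shared across calls.
Step 2: First call adds 4: 8. Second call adds 3: 6.
Step 3: result = {4: 8, 3: 6}

The answer is {4: 8, 3: 6}.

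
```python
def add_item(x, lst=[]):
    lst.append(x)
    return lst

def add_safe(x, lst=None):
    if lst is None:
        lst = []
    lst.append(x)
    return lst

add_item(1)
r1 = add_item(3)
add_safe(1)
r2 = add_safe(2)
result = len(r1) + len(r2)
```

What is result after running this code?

Step 1: add_item shares mutable default: after 2 calls, lst = [1, 3], len = 2.
Step 2: add_safe creates fresh list each time: r2 = [2], len = 1.
Step 3: result = 2 + 1 = 3

The answer is 3.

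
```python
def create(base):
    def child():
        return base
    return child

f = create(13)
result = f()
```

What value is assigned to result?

Step 1: create(13) creates closure capturing base = 13.
Step 2: f() returns the captured base = 13.
Step 3: result = 13

The answer is 13.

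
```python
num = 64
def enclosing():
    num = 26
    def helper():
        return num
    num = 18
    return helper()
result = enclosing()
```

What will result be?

Step 1: enclosing() sets num = 26, then later num = 18.
Step 2: helper() is called after num is reassigned to 18. Closures capture variables by reference, not by value.
Step 3: result = 18

The answer is 18.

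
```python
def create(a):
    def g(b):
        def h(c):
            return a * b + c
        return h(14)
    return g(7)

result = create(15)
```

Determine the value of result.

Step 1: a = 15, b = 7, c = 14.
Step 2: h() computes a * b + c = 15 * 7 + 14 = 119.
Step 3: result = 119

The answer is 119.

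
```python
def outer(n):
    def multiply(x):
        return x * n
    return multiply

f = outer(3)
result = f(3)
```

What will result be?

Step 1: outer(3) returns multiply closure with n = 3.
Step 2: f(3) computes 3 * 3 = 9.
Step 3: result = 9

The answer is 9.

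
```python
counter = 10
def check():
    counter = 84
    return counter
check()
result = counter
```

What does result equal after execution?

Step 1: counter = 10 globally.
Step 2: check() creates a LOCAL counter = 84 (no global keyword!).
Step 3: The global counter is unchanged. result = 10

The answer is 10.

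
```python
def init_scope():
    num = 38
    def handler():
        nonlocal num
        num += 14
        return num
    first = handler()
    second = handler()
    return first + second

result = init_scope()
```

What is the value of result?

Step 1: num starts at 38.
Step 2: First call: num = 38 + 14 = 52, returns 52.
Step 3: Second call: num = 52 + 14 = 66, returns 66.
Step 4: result = 52 + 66 = 118

The answer is 118.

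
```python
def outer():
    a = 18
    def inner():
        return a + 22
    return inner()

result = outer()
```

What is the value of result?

Step 1: outer() defines a = 18.
Step 2: inner() reads a = 18 from enclosing scope, returns 18 + 22 = 40.
Step 3: result = 40

The answer is 40.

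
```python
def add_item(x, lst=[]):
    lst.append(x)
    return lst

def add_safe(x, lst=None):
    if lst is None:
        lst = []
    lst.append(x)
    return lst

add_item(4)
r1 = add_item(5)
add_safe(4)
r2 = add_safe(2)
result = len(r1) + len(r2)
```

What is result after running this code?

Step 1: add_item shares mutable default: after 2 calls, lst = [4, 5], len = 2.
Step 2: add_safe creates fresh list each time: r2 = [2], len = 1.
Step 3: result = 2 + 1 = 3

The answer is 3.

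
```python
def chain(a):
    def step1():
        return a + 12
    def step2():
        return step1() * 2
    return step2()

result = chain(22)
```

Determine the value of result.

Step 1: chain(22) captures a = 22.
Step 2: step2() calls step1() which returns 22 + 12 = 34.
Step 3: step2() returns 34 * 2 = 68

The answer is 68.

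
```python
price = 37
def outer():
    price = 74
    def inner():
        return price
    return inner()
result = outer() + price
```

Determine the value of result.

Step 1: Global price = 37. outer() shadows with price = 74.
Step 2: inner() returns enclosing price = 74. outer() = 74.
Step 3: result = 74 + global price (37) = 111

The answer is 111.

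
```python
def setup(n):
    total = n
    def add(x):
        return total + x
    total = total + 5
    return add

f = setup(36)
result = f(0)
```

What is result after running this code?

Step 1: setup(36) sets total = 36, then total = 36 + 5 = 41.
Step 2: Closures capture by reference, so add sees total = 41.
Step 3: f(0) returns 41 + 0 = 41

The answer is 41.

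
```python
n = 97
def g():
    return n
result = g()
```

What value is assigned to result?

Step 1: n = 97 is defined in the global scope.
Step 2: g() looks up n. No local n exists, so Python checks the global scope via LEGB rule and finds n = 97.
Step 3: result = 97

The answer is 97.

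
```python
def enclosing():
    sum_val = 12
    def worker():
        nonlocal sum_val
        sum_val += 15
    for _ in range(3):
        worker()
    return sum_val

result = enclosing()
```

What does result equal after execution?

Step 1: sum_val = 12.
Step 2: worker() is called 3 times in a loop, each adding 15 via nonlocal.
Step 3: sum_val = 12 + 15 * 3 = 57

The answer is 57.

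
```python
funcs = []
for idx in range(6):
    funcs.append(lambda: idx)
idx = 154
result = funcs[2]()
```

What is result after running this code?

Step 1: Lambdas capture the variable idx by reference, not by value.
Step 2: After the loop, idx is reassigned to 154.
Step 3: funcs[2]() looks up the current idx = 154. result = 154

The answer is 154.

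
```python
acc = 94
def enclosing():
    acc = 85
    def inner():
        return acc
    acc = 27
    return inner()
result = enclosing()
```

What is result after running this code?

Step 1: enclosing() sets acc = 85, then later acc = 27.
Step 2: inner() is called after acc is reassigned to 27. Closures capture variables by reference, not by value.
Step 3: result = 27

The answer is 27.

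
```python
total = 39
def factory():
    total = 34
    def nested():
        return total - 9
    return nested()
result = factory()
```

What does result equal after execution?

Step 1: factory() shadows global total with total = 34.
Step 2: nested() finds total = 34 in enclosing scope, computes 34 - 9 = 25.
Step 3: result = 25

The answer is 25.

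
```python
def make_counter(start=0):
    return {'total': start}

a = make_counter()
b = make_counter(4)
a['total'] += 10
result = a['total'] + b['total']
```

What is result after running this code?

Step 1: make_counter() returns a new dict each call (immutable default 0).
Step 2: a = {'total': 0}, b = {'total': 4}.
Step 3: a['total'] += 10 = 10. result = 10 + 4 = 14

The answer is 14.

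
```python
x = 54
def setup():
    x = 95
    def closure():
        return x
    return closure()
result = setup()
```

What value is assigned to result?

Step 1: x = 54 globally, but setup() defines x = 95 locally.
Step 2: closure() looks up x. Not in local scope, so checks enclosing scope (setup) and finds x = 95.
Step 3: result = 95

The answer is 95.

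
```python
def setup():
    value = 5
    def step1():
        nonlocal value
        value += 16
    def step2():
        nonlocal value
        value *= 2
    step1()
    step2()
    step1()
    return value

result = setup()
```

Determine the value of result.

Step 1: value = 5.
Step 2: step1(): value = 5 + 16 = 21.
Step 3: step2(): value = 21 * 2 = 42.
Step 4: step1(): value = 42 + 16 = 58. result = 58

The answer is 58.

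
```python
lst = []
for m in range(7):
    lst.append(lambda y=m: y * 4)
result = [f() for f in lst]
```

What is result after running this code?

Step 1: Default arg y=m captures m at each iteration.
Step 2: lst[k] has y defaulting to k, returns k * 4.
Step 3: result = [0, 4, 8, 12, 16, 20, 24]

The answer is [0, 4, 8, 12, 16, 20, 24].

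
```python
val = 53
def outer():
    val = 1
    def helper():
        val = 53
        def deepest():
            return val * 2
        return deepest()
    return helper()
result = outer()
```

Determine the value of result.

Step 1: deepest() looks up val through LEGB: not local, finds val = 53 in enclosing helper().
Step 2: Returns 53 * 2 = 106.
Step 3: result = 106

The answer is 106.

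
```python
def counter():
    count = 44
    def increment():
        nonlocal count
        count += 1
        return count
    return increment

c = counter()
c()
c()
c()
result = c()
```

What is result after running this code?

Step 1: counter() creates closure with count = 44.
Step 2: Each c() call increments count via nonlocal. After 4 calls: 44 + 4 = 48.
Step 3: result = 48

The answer is 48.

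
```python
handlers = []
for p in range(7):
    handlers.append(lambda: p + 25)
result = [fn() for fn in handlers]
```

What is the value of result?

Step 1: All lambdas capture p by reference. After the loop, p = 6.
Step 2: Each call returns 6 + 25 = 31.
Step 3: result = [31, 31, 31, 31, 31, 31, 31]

The answer is [31, 31, 31, 31, 31, 31, 31].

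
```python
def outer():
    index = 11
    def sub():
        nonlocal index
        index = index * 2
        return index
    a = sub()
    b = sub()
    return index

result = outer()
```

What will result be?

Step 1: index starts at 11.
Step 2: First sub(): index = 11 * 2 = 22.
Step 3: Second sub(): index = 22 * 2 = 44.
Step 4: result = 44

The answer is 44.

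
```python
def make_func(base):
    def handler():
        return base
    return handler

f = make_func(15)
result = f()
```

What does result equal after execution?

Step 1: make_func(15) creates closure capturing base = 15.
Step 2: f() returns the captured base = 15.
Step 3: result = 15

The answer is 15.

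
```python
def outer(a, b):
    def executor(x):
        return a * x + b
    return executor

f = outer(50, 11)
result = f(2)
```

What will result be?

Step 1: outer(50, 11) captures a = 50, b = 11.
Step 2: f(2) computes 50 * 2 + 11 = 111.
Step 3: result = 111

The answer is 111.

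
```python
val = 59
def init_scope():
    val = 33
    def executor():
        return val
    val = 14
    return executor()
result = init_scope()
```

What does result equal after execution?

Step 1: init_scope() sets val = 33, then later val = 14.
Step 2: executor() is called after val is reassigned to 14. Closures capture variables by reference, not by value.
Step 3: result = 14

The answer is 14.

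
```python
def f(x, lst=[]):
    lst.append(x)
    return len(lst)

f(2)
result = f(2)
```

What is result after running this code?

Step 1: Mutable default list persists between calls.
Step 2: First call: lst = [2], len = 1. Second call: lst = [2, 2], len = 2.
Step 3: result = 2

The answer is 2.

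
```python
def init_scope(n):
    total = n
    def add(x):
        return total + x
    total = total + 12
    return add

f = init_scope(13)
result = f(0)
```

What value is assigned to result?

Step 1: init_scope(13) sets total = 13, then total = 13 + 12 = 25.
Step 2: Closures capture by reference, so add sees total = 25.
Step 3: f(0) returns 25 + 0 = 25

The answer is 25.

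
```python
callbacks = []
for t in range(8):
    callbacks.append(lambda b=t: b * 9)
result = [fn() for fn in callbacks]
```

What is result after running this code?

Step 1: Default arg b=t captures t at each iteration.
Step 2: callbacks[k] has b defaulting to k, returns k * 9.
Step 3: result = [0, 9, 18, 27, 36, 45, 54, 63]

The answer is [0, 9, 18, 27, 36, 45, 54, 63].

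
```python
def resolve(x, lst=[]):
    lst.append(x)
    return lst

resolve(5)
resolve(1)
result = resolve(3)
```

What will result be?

Step 1: Mutable default argument gotcha! The list [] is created once.
Step 2: Each call appends to the SAME list: [5], [5, 1], [5, 1, 3].
Step 3: result = [5, 1, 3]

The answer is [5, 1, 3].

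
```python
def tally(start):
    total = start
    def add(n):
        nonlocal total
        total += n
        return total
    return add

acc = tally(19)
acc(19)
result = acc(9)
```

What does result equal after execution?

Step 1: tally(19) creates closure with total = 19.
Step 2: First acc(19): total = 19 + 19 = 38.
Step 3: Second acc(9): total = 38 + 9 = 47. result = 47

The answer is 47.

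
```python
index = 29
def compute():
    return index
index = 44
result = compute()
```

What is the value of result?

Step 1: index is first set to 29, then reassigned to 44.
Step 2: compute() is called after the reassignment, so it looks up the current global index = 44.
Step 3: result = 44

The answer is 44.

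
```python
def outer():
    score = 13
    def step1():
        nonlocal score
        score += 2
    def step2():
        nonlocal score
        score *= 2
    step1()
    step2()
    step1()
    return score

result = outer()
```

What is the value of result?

Step 1: score = 13.
Step 2: step1(): score = 13 + 2 = 15.
Step 3: step2(): score = 15 * 2 = 30.
Step 4: step1(): score = 30 + 2 = 32. result = 32

The answer is 32.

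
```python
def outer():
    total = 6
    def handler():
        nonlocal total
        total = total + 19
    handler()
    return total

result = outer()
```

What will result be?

Step 1: outer() sets total = 6.
Step 2: handler() uses nonlocal to modify total in outer's scope: total = 6 + 19 = 25.
Step 3: outer() returns the modified total = 25

The answer is 25.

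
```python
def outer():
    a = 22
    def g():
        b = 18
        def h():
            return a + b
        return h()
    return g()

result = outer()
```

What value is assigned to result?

Step 1: outer() defines a = 22. g() defines b = 18.
Step 2: h() accesses both from enclosing scopes: a = 22, b = 18.
Step 3: result = 22 + 18 = 40

The answer is 40.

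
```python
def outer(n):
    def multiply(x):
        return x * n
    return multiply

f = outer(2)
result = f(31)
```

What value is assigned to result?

Step 1: outer(2) returns multiply closure with n = 2.
Step 2: f(31) computes 31 * 2 = 62.
Step 3: result = 62

The answer is 62.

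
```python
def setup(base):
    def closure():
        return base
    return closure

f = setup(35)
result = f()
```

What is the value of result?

Step 1: setup(35) creates closure capturing base = 35.
Step 2: f() returns the captured base = 35.
Step 3: result = 35

The answer is 35.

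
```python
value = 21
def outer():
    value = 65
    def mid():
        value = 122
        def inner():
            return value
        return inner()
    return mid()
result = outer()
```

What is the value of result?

Step 1: Three levels of shadowing: global 21, outer 65, mid 122.
Step 2: inner() finds value = 122 in enclosing mid() scope.
Step 3: result = 122

The answer is 122.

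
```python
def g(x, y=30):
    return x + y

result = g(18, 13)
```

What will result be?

Step 1: g(18, 13) overrides default y with 13.
Step 2: Returns 18 + 13 = 31.
Step 3: result = 31

The answer is 31.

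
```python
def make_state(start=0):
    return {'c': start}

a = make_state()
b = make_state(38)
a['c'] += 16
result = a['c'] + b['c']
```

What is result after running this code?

Step 1: make_state() returns a new dict each call (immutable default 0).
Step 2: a = {'c': 0}, b = {'c': 38}.
Step 3: a['c'] += 16 = 16. result = 16 + 38 = 54

The answer is 54.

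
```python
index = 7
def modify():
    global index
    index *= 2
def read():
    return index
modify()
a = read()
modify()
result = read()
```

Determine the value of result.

Step 1: index = 7.
Step 2: First modify(): index = 7 * 2 = 14.
Step 3: Second modify(): index = 14 * 2 = 28.
Step 4: read() returns 28

The answer is 28.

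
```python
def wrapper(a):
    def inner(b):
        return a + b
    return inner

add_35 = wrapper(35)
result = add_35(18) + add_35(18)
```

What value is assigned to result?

Step 1: add_35 captures a = 35.
Step 2: add_35(18) = 35 + 18 = 53, called twice.
Step 3: result = 53 + 53 = 106

The answer is 106.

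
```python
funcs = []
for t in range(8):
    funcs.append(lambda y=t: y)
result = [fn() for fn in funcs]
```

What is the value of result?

Step 1: Default arg y=t captures t at each iteration.
Step 2: Each lambda has its own default: 0, 1, ..., 7.
Step 3: result = [0, 1, 2, 3, 4, 5, 6, 7]

The answer is [0, 1, 2, 3, 4, 5, 6, 7].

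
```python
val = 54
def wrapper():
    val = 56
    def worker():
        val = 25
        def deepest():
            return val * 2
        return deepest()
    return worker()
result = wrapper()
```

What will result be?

Step 1: deepest() looks up val through LEGB: not local, finds val = 25 in enclosing worker().
Step 2: Returns 25 * 2 = 50.
Step 3: result = 50

The answer is 50.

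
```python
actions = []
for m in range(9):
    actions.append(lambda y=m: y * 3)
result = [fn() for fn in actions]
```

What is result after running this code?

Step 1: Default arg y=m captures m at each iteration.
Step 2: actions[k] has y defaulting to k, returns k * 3.
Step 3: result = [0, 3, 6, 9, 12, 15, 18, 21, 24]

The answer is [0, 3, 6, 9, 12, 15, 18, 21, 24].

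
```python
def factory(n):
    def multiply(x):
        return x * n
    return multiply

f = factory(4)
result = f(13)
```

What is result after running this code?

Step 1: factory(4) returns multiply closure with n = 4.
Step 2: f(13) computes 13 * 4 = 52.
Step 3: result = 52

The answer is 52.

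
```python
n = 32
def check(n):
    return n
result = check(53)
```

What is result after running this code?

Step 1: Global n = 32.
Step 2: check(53) takes parameter n = 53, which shadows the global.
Step 3: result = 53

The answer is 53.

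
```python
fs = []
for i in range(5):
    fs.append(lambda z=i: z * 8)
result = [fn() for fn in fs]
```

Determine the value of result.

Step 1: Default arg z=i captures i at each iteration.
Step 2: fs[k] has z defaulting to k, returns k * 8.
Step 3: result = [0, 8, 16, 24, 32]

The answer is [0, 8, 16, 24, 32].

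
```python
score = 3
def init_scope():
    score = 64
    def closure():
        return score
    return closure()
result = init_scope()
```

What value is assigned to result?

Step 1: score = 3 globally, but init_scope() defines score = 64 locally.
Step 2: closure() looks up score. Not in local scope, so checks enclosing scope (init_scope) and finds score = 64.
Step 3: result = 64

The answer is 64.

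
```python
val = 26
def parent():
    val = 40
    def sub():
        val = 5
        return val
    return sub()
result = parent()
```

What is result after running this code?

Step 1: Three scopes define val: global (26), parent (40), sub (5).
Step 2: sub() has its own local val = 5, which shadows both enclosing and global.
Step 3: result = 5 (local wins in LEGB)

The answer is 5.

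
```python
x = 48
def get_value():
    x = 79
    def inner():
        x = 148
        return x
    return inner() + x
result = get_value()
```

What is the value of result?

Step 1: get_value() has local x = 79. inner() has local x = 148.
Step 2: inner() returns its local x = 148.
Step 3: get_value() returns 148 + its own x (79) = 227

The answer is 227.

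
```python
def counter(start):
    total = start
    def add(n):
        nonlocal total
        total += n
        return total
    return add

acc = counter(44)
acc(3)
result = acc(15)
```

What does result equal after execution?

Step 1: counter(44) creates closure with total = 44.
Step 2: First acc(3): total = 44 + 3 = 47.
Step 3: Second acc(15): total = 47 + 15 = 62. result = 62

The answer is 62.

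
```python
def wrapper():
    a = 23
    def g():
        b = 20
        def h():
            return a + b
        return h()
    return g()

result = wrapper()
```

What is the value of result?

Step 1: wrapper() defines a = 23. g() defines b = 20.
Step 2: h() accesses both from enclosing scopes: a = 23, b = 20.
Step 3: result = 23 + 20 = 43

The answer is 43.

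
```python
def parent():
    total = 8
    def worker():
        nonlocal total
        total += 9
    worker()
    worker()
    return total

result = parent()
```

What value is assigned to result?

Step 1: total starts at 8.
Step 2: worker() is called 2 times, each adding 9.
Step 3: total = 8 + 9 * 2 = 26

The answer is 26.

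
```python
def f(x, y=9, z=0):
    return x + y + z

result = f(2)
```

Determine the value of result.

Step 1: f(2) uses defaults y = 9, z = 0.
Step 2: Returns 2 + 9 + 0 = 11.
Step 3: result = 11

The answer is 11.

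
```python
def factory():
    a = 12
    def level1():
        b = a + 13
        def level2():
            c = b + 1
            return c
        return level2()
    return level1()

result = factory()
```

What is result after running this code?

Step 1: a = 12. b = a + 13 = 25.
Step 2: c = b + 1 = 25 + 1 = 26.
Step 3: result = 26

The answer is 26.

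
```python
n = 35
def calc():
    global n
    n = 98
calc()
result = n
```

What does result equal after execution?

Step 1: n = 35 globally.
Step 2: calc() declares global n and sets it to 98.
Step 3: After calc(), global n = 98. result = 98

The answer is 98.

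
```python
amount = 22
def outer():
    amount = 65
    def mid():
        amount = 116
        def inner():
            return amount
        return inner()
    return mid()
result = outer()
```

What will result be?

Step 1: Three levels of shadowing: global 22, outer 65, mid 116.
Step 2: inner() finds amount = 116 in enclosing mid() scope.
Step 3: result = 116

The answer is 116.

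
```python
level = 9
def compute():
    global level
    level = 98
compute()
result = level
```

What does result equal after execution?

Step 1: level = 9 globally.
Step 2: compute() declares global level and sets it to 98.
Step 3: After compute(), global level = 98. result = 98

The answer is 98.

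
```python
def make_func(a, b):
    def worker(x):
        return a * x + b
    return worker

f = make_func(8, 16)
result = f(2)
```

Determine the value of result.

Step 1: make_func(8, 16) captures a = 8, b = 16.
Step 2: f(2) computes 8 * 2 + 16 = 32.
Step 3: result = 32

The answer is 32.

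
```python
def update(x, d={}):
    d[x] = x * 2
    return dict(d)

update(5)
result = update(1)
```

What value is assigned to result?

Step 1: Mutable default dict is shared across calls.
Step 2: First call adds 5: 10. Second call adds 1: 2.
Step 3: result = {5: 10, 1: 2}

The answer is {5: 10, 1: 2}.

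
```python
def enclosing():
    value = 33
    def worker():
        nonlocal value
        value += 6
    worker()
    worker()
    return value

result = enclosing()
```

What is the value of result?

Step 1: value starts at 33.
Step 2: worker() is called 2 times, each adding 6.
Step 3: value = 33 + 6 * 2 = 45

The answer is 45.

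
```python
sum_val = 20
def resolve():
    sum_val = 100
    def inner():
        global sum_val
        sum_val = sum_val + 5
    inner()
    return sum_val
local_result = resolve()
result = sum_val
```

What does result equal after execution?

Step 1: Global sum_val = 20. resolve() creates local sum_val = 100.
Step 2: inner() declares global sum_val and adds 5: global sum_val = 20 + 5 = 25.
Step 3: resolve() returns its local sum_val = 100 (unaffected by inner).
Step 4: result = global sum_val = 25

The answer is 25.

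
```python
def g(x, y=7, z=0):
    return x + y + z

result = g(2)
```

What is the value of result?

Step 1: g(2) uses defaults y = 7, z = 0.
Step 2: Returns 2 + 7 + 0 = 9.
Step 3: result = 9

The answer is 9.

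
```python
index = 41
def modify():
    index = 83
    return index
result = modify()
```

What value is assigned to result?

Step 1: Global index = 41.
Step 2: modify() creates local index = 83, shadowing the global.
Step 3: Returns local index = 83. result = 83

The answer is 83.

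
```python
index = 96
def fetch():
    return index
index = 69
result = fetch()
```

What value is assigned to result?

Step 1: index is first set to 96, then reassigned to 69.
Step 2: fetch() is called after the reassignment, so it looks up the current global index = 69.
Step 3: result = 69

The answer is 69.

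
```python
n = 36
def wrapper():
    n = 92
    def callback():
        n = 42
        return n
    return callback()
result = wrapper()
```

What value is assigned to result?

Step 1: Three scopes define n: global (36), wrapper (92), callback (42).
Step 2: callback() has its own local n = 42, which shadows both enclosing and global.
Step 3: result = 42 (local wins in LEGB)

The answer is 42.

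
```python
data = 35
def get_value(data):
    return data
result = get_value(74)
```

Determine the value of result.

Step 1: Global data = 35.
Step 2: get_value(74) takes parameter data = 74, which shadows the global.
Step 3: result = 74

The answer is 74.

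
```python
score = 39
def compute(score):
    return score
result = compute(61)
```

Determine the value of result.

Step 1: Global score = 39.
Step 2: compute(61) takes parameter score = 61, which shadows the global.
Step 3: result = 61

The answer is 61.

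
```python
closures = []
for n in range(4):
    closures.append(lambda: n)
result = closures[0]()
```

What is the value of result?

Step 1: The loop creates 4 lambdas, all referencing the same variable n.
Step 2: After the loop, n = 3 (final value).
Step 3: closures[0]() looks up n at call time and finds 3. This is the late binding gotcha. result = 3

The answer is 3.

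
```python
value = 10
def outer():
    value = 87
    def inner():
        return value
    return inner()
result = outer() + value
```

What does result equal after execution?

Step 1: Global value = 10. outer() shadows with value = 87.
Step 2: inner() returns enclosing value = 87. outer() = 87.
Step 3: result = 87 + global value (10) = 97

The answer is 97.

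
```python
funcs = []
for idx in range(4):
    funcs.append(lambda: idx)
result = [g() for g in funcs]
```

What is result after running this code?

Step 1: All 4 lambdas share the same variable idx.
Step 2: After the loop, idx = 3.
Step 3: Each call returns 3. result = [3, 3, 3, 3]

The answer is [3, 3, 3, 3].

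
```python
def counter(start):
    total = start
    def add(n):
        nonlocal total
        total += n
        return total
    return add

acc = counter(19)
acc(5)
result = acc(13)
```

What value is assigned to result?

Step 1: counter(19) creates closure with total = 19.
Step 2: First acc(5): total = 19 + 5 = 24.
Step 3: Second acc(13): total = 24 + 13 = 37. result = 37

The answer is 37.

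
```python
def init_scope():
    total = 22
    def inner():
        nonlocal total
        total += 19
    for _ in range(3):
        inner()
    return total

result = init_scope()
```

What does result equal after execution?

Step 1: total = 22.
Step 2: inner() is called 3 times in a loop, each adding 19 via nonlocal.
Step 3: total = 22 + 19 * 3 = 79

The answer is 79.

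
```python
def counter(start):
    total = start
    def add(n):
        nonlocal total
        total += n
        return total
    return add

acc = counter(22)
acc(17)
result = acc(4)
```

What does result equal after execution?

Step 1: counter(22) creates closure with total = 22.
Step 2: First acc(17): total = 22 + 17 = 39.
Step 3: Second acc(4): total = 39 + 4 = 43. result = 43

The answer is 43.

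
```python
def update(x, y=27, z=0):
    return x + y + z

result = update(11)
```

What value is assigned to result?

Step 1: update(11) uses defaults y = 27, z = 0.
Step 2: Returns 11 + 27 + 0 = 38.
Step 3: result = 38

The answer is 38.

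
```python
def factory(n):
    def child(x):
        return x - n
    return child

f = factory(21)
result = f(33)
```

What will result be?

Step 1: factory(21) creates a closure capturing n = 21.
Step 2: f(33) computes 33 - 21 = 12.
Step 3: result = 12

The answer is 12.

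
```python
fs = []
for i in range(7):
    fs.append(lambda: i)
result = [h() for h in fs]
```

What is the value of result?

Step 1: All 7 lambdas share the same variable i.
Step 2: After the loop, i = 6.
Step 3: Each call returns 6. result = [6, 6, 6, 6, 6, 6, 6]

The answer is [6, 6, 6, 6, 6, 6, 6].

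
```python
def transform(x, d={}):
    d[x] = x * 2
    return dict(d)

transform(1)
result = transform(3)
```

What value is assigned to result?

Step 1: Mutable default dict is shared across calls.
Step 2: First call adds 1: 2. Second call adds 3: 6.
Step 3: result = {1: 2, 3: 6}

The answer is {1: 2, 3: 6}.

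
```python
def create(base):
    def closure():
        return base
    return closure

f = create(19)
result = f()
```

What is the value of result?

Step 1: create(19) creates closure capturing base = 19.
Step 2: f() returns the captured base = 19.
Step 3: result = 19

The answer is 19.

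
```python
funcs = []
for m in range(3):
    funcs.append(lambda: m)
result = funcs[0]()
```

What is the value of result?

Step 1: The loop creates 3 lambdas, all referencing the same variable m.
Step 2: After the loop, m = 2 (final value).
Step 3: funcs[0]() looks up m at call time and finds 2. This is the late binding gotcha. result = 2

The answer is 2.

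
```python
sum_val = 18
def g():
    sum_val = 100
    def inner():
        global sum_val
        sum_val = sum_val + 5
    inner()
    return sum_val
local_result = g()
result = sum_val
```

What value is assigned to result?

Step 1: Global sum_val = 18. g() creates local sum_val = 100.
Step 2: inner() declares global sum_val and adds 5: global sum_val = 18 + 5 = 23.
Step 3: g() returns its local sum_val = 100 (unaffected by inner).
Step 4: result = global sum_val = 23

The answer is 23.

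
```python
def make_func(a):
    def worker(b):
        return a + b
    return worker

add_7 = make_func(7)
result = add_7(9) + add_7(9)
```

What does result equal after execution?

Step 1: add_7 captures a = 7.
Step 2: add_7(9) = 7 + 9 = 16, called twice.
Step 3: result = 16 + 16 = 32

The answer is 32.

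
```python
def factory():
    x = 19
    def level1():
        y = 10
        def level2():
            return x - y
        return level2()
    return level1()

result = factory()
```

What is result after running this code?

Step 1: x = 19 in factory. y = 10 in level1.
Step 2: level2() reads x = 19 and y = 10 from enclosing scopes.
Step 3: result = 19 - 10 = 9

The answer is 9.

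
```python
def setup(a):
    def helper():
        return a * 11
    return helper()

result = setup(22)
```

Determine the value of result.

Step 1: setup(22) binds parameter a = 22.
Step 2: helper() accesses a = 22 from enclosing scope.
Step 3: result = 22 * 11 = 242

The answer is 242.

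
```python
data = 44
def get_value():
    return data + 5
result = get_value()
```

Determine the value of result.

Step 1: data = 44 is defined globally.
Step 2: get_value() looks up data from global scope = 44, then computes 44 + 5 = 49.
Step 3: result = 49

The answer is 49.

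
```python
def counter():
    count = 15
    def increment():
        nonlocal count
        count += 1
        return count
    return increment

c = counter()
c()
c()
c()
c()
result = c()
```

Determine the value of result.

Step 1: counter() creates closure with count = 15.
Step 2: Each c() call increments count via nonlocal. After 5 calls: 15 + 5 = 20.
Step 3: result = 20

The answer is 20.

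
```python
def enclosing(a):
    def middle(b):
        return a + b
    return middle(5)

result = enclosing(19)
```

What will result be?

Step 1: enclosing(19) passes a = 19.
Step 2: middle(5) has b = 5, reads a = 19 from enclosing.
Step 3: result = 19 + 5 = 24

The answer is 24.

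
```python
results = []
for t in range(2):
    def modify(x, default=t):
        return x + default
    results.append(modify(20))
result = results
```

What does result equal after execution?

Step 1: Default argument default=t is evaluated at function definition time.
Step 2: Each iteration creates modify with default = current t value.
Step 3: modify(20) returns 20 + default. results = [20, 21]

The answer is [20, 21].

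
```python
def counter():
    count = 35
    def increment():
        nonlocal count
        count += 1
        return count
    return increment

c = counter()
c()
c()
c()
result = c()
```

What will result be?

Step 1: counter() creates closure with count = 35.
Step 2: Each c() call increments count via nonlocal. After 4 calls: 35 + 4 = 39.
Step 3: result = 39

The answer is 39.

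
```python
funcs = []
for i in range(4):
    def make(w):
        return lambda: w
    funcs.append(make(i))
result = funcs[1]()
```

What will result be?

Step 1: make(i) creates a new scope capturing w = i at call time.
Step 2: funcs[1] = make(1), so its lambda captures w = 1.
Step 3: result = 1 (closure factory fixes late binding)

The answer is 1.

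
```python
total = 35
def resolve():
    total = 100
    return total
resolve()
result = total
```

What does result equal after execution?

Step 1: Global total = 35.
Step 2: resolve() creates local total = 100 (shadow, not modification).
Step 3: After resolve() returns, global total is unchanged. result = 35

The answer is 35.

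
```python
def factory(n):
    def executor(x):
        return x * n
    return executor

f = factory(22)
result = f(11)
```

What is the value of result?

Step 1: factory(22) creates a closure capturing n = 22.
Step 2: f(11) computes 11 * 22 = 242.
Step 3: result = 242

The answer is 242.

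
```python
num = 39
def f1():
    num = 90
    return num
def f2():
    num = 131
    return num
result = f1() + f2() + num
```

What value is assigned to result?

Step 1: Each function shadows global num with its own local.
Step 2: f1() returns 90, f2() returns 131.
Step 3: Global num = 39 is unchanged. result = 90 + 131 + 39 = 260

The answer is 260.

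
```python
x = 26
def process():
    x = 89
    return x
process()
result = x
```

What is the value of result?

Step 1: x = 26 globally.
Step 2: process() creates a LOCAL x = 89 (no global keyword!).
Step 3: The global x is unchanged. result = 26

The answer is 26.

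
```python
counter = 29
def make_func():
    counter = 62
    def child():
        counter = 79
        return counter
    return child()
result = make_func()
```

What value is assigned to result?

Step 1: Three scopes define counter: global (29), make_func (62), child (79).
Step 2: child() has its own local counter = 79, which shadows both enclosing and global.
Step 3: result = 79 (local wins in LEGB)

The answer is 79.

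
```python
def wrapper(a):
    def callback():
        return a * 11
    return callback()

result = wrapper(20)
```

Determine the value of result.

Step 1: wrapper(20) binds parameter a = 20.
Step 2: callback() accesses a = 20 from enclosing scope.
Step 3: result = 20 * 11 = 220

The answer is 220.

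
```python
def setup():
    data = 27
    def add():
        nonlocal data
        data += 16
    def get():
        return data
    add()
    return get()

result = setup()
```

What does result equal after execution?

Step 1: data = 27. add() modifies it via nonlocal, get() reads it.
Step 2: add() makes data = 27 + 16 = 43.
Step 3: get() returns 43. result = 43

The answer is 43.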